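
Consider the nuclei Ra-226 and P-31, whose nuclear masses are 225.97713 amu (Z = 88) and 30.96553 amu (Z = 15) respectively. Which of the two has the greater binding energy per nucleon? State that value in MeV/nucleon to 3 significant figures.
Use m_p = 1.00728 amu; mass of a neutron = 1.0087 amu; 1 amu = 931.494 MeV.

Ra-226: Σm = 88(1.00728) + 138(1.0087) = 227.84124 amu; Δm = 1.86411 amu; E_B = 1736.4 MeV; E_B/A = 7.683 MeV
P-31: Σm = 15(1.00728) + 16(1.0087) = 31.24840 amu; Δm = 0.28287 amu; E_B = 263.49 MeV; E_B/A = 8.500 MeV
P-31 has the higher binding energy per nucleon, so it is the more tightly bound nucleus.

P-31; 8.50 MeV/nucleon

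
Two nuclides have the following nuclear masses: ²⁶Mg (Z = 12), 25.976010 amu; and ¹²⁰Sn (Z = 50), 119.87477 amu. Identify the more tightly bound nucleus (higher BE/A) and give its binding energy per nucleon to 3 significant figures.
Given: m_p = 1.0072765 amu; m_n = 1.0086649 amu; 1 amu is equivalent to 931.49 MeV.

¹²⁰Sn; 8.50 MeV/nucleon

²⁶Mg: Σm = 12(1.0072765) + 14(1.0086649) = 26.2086266 amu; Δm = 0.2326166 amu; E_B = 216.68 MeV; E_B/A = 8.334 MeV
¹²⁰Sn: Σm = 50(1.0072765) + 70(1.0086649) = 120.9703680 amu; Δm = 1.0955980 amu; E_B = 1020.5 MeV; E_B/A = 8.504 MeV
¹²⁰Sn has the higher binding energy per nucleon, so it is the more tightly bound nucleus.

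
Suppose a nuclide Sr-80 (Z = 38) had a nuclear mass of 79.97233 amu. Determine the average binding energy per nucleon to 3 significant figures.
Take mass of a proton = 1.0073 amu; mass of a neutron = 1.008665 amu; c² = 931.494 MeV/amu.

Z = 38, so N = A − Z = 80 − 38 = 42.
Total constituent mass: 38 × 1.0073 + 42 × 1.008665 = 80.641330 amu
The mass defect is 80.641330 − 79.97233 = 0.669000 amu.
Binding energy = Δm·c² = 0.669000 × 931.494 MeV/amu = 623.169 MeV
Per nucleon: 623.169 / 80 = 7.790 MeV

7.79 MeV/nucleon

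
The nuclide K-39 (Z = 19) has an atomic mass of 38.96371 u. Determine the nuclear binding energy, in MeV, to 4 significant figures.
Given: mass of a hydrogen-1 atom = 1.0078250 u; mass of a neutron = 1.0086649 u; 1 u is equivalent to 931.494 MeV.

The nucleus contains 19 protons and 39 − 19 = 20 neutrons.
Total constituent mass: 19 × 1.0078250 + 20 × 1.0086649 = 39.3219730 u
Mass defect Δm = 39.3219730 − 38.96371 = 0.3582630 u
Binding energy = Δm·c² = 0.3582630 × 931.494 MeV/u = 333.720 MeV

333.7 MeV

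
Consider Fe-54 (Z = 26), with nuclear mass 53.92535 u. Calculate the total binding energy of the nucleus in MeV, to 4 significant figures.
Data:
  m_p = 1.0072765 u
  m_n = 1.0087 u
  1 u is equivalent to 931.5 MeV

472.7 MeV

Total constituent mass: 26 × 1.0072765 + 28 × 1.0087 = 54.4327890 u
Δm = 54.4327890 − 53.92535 = 0.5074390 u
Binding energy = Δm·c² = 0.5074390 × 931.5 MeV/u = 472.679 MeV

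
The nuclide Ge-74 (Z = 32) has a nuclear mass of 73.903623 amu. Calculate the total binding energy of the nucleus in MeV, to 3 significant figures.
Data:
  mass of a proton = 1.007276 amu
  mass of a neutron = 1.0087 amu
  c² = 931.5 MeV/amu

Mass of separated nucleons = 32(1.007276) + 42(1.0087) = 32.232832 + 42.3654 = 74.598232 amu
The mass defect is 74.598232 − 73.903623 = 0.694609 amu.
E_B = 0.694609 × 931.5 = 647.028 MeV

647 MeV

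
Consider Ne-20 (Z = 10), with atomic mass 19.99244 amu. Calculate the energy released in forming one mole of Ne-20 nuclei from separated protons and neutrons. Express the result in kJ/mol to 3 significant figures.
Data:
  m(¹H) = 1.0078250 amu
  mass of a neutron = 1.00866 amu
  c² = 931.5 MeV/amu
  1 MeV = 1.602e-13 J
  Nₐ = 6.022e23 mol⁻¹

1.55e+10 kJ/mol

Z = 10, so N = A − Z = 20 − 10 = 10.
Mass of separated nucleons = 10(1.0078250) + 10(1.00866) = 10.0782500 + 10.08660 = 20.1648500 amu
Δm = 20.1648500 − 19.99244 = 0.1724100 amu
Binding energy = Δm·c² = 0.1724100 × 931.5 MeV/amu = 160.600 MeV
Per nucleus in joules: 160.600 MeV × 1.602e-13 J/MeV = 2.5728e-11 J
Per mole: 2.5728e-11 J × 6.022e23 mol⁻¹ = 1.5493e+13 J/mol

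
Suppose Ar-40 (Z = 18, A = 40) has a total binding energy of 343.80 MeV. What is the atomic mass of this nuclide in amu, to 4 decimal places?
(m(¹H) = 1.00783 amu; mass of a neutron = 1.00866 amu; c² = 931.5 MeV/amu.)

Mass defect = 343.80 MeV / (931.5 MeV/amu) = 0.369082 amu
Constituent mass = 18(1.00783) + 22(1.00866) = 40.33146 amu
Atomic mass = 40.33146 − 0.369082 = 39.962378 amu ≈ 39.9624 amu (to 4 decimal places)

39.9624 amu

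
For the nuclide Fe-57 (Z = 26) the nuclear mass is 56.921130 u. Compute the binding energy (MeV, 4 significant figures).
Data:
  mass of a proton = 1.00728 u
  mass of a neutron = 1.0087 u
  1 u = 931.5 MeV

501.0 MeV

The nucleus contains 26 protons and 57 − 26 = 31 neutrons.
Mass of separated nucleons = 26(1.00728) + 31(1.0087) = 26.18928 + 31.2697 = 57.45898 u
Mass defect Δm = 57.45898 − 56.921130 = 0.537850 u
E_B = 0.537850 × 931.5 = 501.007 MeV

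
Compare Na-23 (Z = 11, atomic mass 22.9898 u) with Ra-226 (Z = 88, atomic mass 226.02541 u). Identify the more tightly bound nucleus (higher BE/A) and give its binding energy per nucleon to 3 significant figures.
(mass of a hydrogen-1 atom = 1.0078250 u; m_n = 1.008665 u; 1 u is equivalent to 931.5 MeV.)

Na-23; 8.11 MeV/nucleon

Na-23: Σm = 11(1.0078250) + 12(1.008665) = 23.1900550 u; Δm = 0.2002550 u; E_B = 186.54 MeV; E_B/A = 8.110 MeV
Ra-226: Σm = 88(1.0078250) + 138(1.008665) = 227.8843700 u; Δm = 1.8589600 u; E_B = 1731.6 MeV; E_B/A = 7.662 MeV
Na-23 has the higher binding energy per nucleon, so it is the more tightly bound nucleus.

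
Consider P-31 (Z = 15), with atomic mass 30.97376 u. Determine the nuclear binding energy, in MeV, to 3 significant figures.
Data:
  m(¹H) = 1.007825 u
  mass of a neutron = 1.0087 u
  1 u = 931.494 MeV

263 MeV

Mass of separated nucleons = 15(1.007825) + 16(1.0087) = 15.117375 + 16.1392 = 31.256575 u
Δm = 31.256575 − 30.97376 = 0.282815 u
E_B = 0.282815 × 931.494 = 263.440 MeV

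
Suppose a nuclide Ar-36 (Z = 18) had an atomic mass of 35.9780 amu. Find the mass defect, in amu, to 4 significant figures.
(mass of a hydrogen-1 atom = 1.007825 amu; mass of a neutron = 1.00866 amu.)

Total constituent mass: 18 × 1.007825 + 18 × 1.00866 = 36.296730 amu
Δm = 36.296730 − 35.9780 = 0.318730 amu

0.3187 amu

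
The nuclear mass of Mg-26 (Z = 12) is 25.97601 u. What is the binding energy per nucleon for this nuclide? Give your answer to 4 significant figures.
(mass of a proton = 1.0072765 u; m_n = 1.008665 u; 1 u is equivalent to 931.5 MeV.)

8.334 MeV/nucleon

Σm = 12·m_p + 14·m_n = 12.0873180 + 14.121310 = 26.2086280 u
The mass defect is 26.2086280 − 25.97601 = 0.2326180 u.
Binding energy = Δm·c² = 0.2326180 × 931.5 MeV/u = 216.684 MeV
Dividing by A = 26 gives 8.334 MeV per nucleon.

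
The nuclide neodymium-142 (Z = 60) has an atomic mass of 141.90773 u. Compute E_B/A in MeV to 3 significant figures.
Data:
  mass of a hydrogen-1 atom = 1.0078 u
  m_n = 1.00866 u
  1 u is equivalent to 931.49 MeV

8.33 MeV/nucleon

Z = 60, so N = A − Z = 142 − 60 = 82.
Total constituent mass: 60 × 1.0078 + 82 × 1.00866 = 143.17812 u
Δm = 143.17812 − 141.90773 = 1.27039 u
E_B = 1.27039 × 931.49 = 1183.356 MeV
BE/A = 1183.356 MeV / 142 = 8.333 MeV/nucleon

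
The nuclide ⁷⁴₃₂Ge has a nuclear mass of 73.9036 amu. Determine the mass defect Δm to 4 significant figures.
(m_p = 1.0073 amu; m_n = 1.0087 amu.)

The nucleus contains 32 protons and 74 − 32 = 42 neutrons.
Total constituent mass: 32 × 1.0073 + 42 × 1.0087 = 74.5990 amu
Δm = 74.5990 − 73.9036 = 0.6954 amu

0.6954 amu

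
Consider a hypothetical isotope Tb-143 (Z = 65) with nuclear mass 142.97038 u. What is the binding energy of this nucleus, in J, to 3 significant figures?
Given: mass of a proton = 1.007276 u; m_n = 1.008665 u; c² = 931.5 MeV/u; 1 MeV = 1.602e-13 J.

Mass of separated nucleons = 65(1.007276) + 78(1.008665) = 65.472940 + 78.675870 = 144.148810 u
Δm = 144.148810 − 142.97038 = 1.178430 u
Converting to energy: 1.178430 u × 931.5 MeV/u = 1097.71 MeV
In joules: 1097.71 MeV × 1.602e-13 J/MeV = 1.7585e-10 J

1.76e-10 J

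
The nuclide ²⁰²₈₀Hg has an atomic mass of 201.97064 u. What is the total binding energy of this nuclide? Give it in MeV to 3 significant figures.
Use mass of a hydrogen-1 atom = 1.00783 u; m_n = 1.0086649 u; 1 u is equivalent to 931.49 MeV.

The nucleus contains 80 protons and 202 − 80 = 122 neutrons.
Total constituent mass: 80 × 1.00783 + 122 × 1.0086649 = 203.6835178 u
The mass defect is 203.6835178 − 201.97064 = 1.7128778 u.
E_B = 1.7128778 × 931.49 = 1595.53 MeV

1600 MeV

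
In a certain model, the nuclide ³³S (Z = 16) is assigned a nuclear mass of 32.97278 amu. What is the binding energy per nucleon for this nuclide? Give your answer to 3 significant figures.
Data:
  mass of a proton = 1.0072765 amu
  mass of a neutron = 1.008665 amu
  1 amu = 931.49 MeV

With 16 protons and 17 neutrons (A = 33):
Total constituent mass: 16 × 1.0072765 + 17 × 1.008665 = 33.2637290 amu
The mass defect is 33.2637290 − 32.97278 = 0.2909490 amu.
Converting to energy: 0.2909490 amu × 931.49 MeV/amu = 271.016 MeV
Dividing by A = 33 gives 8.213 MeV per nucleon.

8.21 MeV/nucleon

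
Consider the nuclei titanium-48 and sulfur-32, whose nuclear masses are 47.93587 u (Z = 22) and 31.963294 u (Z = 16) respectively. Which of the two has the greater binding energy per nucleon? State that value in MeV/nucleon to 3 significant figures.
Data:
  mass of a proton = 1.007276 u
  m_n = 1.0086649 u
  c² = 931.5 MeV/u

titanium-48; 8.72 MeV/nucleon

titanium-48: Σm = 22(1.007276) + 26(1.0086649) = 48.3853594 u; Δm = 0.4494894 u; E_B = 418.70 MeV; E_B/A = 8.723 MeV
sulfur-32: Σm = 16(1.007276) + 16(1.0086649) = 32.2550544 u; Δm = 0.2917604 u; E_B = 271.77 MeV; E_B/A = 8.493 MeV
titanium-48 has the higher binding energy per nucleon, so it is the more tightly bound nucleus.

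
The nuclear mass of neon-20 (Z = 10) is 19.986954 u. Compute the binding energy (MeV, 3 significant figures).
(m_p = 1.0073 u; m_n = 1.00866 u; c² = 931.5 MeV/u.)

161 MeV

Z = 10, so N = A − Z = 20 − 10 = 10.
Σm = 10·m_p + 10·m_n = 10.0730 + 10.08660 = 20.15960 u
The mass defect is 20.15960 − 19.986954 = 0.172646 u.
Binding energy = Δm·c² = 0.172646 × 931.5 MeV/u = 160.820 MeV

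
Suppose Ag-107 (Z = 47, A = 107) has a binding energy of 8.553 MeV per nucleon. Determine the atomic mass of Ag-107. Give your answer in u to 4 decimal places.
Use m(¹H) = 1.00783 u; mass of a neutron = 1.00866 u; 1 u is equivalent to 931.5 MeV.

106.9051 u

Total binding energy = 107 × 8.553 = 915.171 MeV
Mass defect = 915.171 MeV / (931.5 MeV/u) = 0.982470 u
Constituent mass = 47(1.00783) + 60(1.00866) = 107.88761 u
Atomic mass = 107.88761 − 0.982470 = 106.905140 u ≈ 106.9051 u (to 4 decimal places)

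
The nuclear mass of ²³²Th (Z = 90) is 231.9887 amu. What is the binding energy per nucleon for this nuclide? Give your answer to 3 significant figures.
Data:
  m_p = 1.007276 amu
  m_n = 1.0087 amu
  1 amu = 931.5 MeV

With 90 protons and 142 neutrons (A = 232):
Mass of separated nucleons = 90(1.007276) + 142(1.0087) = 90.654840 + 143.2354 = 233.890240 amu
The mass defect is 233.890240 − 231.9887 = 1.901540 amu.
Converting to energy: 1.901540 amu × 931.5 MeV/amu = 1771.28 MeV
Per nucleon: 1771.28 / 232 = 7.6348 MeV

7.63 MeV/nucleon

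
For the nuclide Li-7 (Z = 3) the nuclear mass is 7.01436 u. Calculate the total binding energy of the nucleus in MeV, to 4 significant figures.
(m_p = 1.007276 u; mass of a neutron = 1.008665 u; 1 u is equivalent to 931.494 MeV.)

Z = 3, so N = A − Z = 7 − 3 = 4.
Σm = 3·m_p + 4·m_n = 3.021828 + 4.034660 = 7.056488 u
Δm = 7.056488 − 7.01436 = 0.042128 u
Converting to energy: 0.042128 u × 931.494 MeV/u = 39.2420 MeV

39.24 MeV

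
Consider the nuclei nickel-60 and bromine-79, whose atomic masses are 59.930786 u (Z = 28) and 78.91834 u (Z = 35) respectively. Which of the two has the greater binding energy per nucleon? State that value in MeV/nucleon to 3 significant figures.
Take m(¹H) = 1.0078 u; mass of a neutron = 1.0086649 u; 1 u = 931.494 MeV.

nickel-60; 8.77 MeV/nucleon

nickel-60: Σm = 28(1.0078) + 32(1.0086649) = 60.4956768 u; Δm = 0.5648908 u; E_B = 526.19 MeV; E_B/A = 8.770 MeV
bromine-79: Σm = 35(1.0078) + 44(1.0086649) = 79.6542556 u; Δm = 0.7359156 u; E_B = 685.50 MeV; E_B/A = 8.677 MeV
nickel-60 has the higher binding energy per nucleon, so it is the more tightly bound nucleus.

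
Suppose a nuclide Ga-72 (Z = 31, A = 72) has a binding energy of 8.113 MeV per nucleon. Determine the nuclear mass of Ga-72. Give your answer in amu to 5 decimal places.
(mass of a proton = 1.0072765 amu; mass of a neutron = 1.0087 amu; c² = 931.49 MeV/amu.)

Total binding energy = 72 × 8.113 = 584.136 MeV
Mass defect = 584.136 MeV / (931.49 MeV/amu) = 0.6270985 amu
Constituent mass = 31(1.0072765) + 41(1.0087) = 72.5822715 amu
Nuclear mass = 72.5822715 − 0.6270985 = 71.9551730 amu ≈ 71.95517 amu (to 5 decimal places)

71.95517 amu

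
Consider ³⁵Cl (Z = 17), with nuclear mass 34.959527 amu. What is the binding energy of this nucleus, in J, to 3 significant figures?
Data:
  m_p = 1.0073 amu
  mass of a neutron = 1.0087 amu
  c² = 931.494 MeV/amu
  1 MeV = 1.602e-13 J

4.79e-11 J

Mass of separated nucleons = 17(1.0073) + 18(1.0087) = 17.1241 + 18.1566 = 35.2807 amu
Mass defect Δm = 35.2807 − 34.959527 = 0.321173 amu
E_B = 0.321173 × 931.494 = 299.171 MeV
In joules: 299.171 MeV × 1.602e-13 J/MeV = 4.7927e-11 J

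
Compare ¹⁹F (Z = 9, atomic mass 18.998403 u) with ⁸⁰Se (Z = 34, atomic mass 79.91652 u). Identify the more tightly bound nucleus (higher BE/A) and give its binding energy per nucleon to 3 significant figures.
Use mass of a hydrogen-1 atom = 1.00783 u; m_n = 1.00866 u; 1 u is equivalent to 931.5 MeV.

⁸⁰Se; 8.71 MeV/nucleon

¹⁹F: Σm = 9(1.00783) + 10(1.00866) = 19.15707 u; Δm = 0.158667 u; E_B = 147.80 MeV; E_B/A = 7.779 MeV
⁸⁰Se: Σm = 34(1.00783) + 46(1.00866) = 80.66458 u; Δm = 0.74806 u; E_B = 696.82 MeV; E_B/A = 8.710 MeV
⁸⁰Se has the higher binding energy per nucleon, so it is the more tightly bound nucleus.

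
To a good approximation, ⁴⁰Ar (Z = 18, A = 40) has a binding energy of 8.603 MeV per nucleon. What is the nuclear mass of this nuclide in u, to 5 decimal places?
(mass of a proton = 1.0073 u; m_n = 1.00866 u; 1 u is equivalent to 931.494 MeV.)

39.95249 u

Total binding energy = 40 × 8.603 = 344.120 MeV
Mass defect = 344.120 MeV / (931.494 MeV/u) = 0.3694280 u
Constituent mass = 18(1.0073) + 22(1.00866) = 40.32192 u
Nuclear mass = 40.32192 − 0.3694280 = 39.9524920 u ≈ 39.95249 u (to 5 decimal places)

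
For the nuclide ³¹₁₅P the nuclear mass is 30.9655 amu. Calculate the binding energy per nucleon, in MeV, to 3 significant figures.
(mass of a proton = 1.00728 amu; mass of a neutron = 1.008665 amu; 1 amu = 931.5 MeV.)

Mass of separated nucleons = 15(1.00728) + 16(1.008665) = 15.10920 + 16.138640 = 31.247840 amu
The mass defect is 31.247840 − 30.9655 = 0.282340 amu.
Converting to energy: 0.282340 amu × 931.5 MeV/amu = 263.000 MeV
Dividing by A = 31 gives 8.484 MeV per nucleon.

8.48 MeV/nucleon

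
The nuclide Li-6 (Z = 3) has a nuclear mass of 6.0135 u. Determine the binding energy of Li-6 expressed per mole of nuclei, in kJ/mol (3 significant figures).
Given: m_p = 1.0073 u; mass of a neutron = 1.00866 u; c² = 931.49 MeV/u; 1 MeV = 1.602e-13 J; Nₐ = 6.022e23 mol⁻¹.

3.09e+09 kJ/mol

With 3 protons and 3 neutrons (A = 6):
Σm = 3·m_p + 3·m_n = 3.0219 + 3.02598 = 6.04788 u
The mass defect is 6.04788 − 6.0135 = 0.03438 u.
Converting to energy: 0.03438 u × 931.49 MeV/u = 32.0246 MeV
Per nucleus in joules: 32.0246 MeV × 1.602e-13 J/MeV = 5.1303e-12 J
Per mole: 5.1303e-12 J × 6.022e23 mol⁻¹ = 3.0895e+12 J/mol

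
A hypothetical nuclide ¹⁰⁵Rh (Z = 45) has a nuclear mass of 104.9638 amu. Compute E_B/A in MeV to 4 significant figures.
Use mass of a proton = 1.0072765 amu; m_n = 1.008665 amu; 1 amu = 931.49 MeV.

With 45 protons and 60 neutrons (A = 105):
Σm = 45·m_p + 60·m_n = 45.3274425 + 60.519900 = 105.8473425 amu
Δm = 105.8473425 − 104.9638 = 0.8835425 amu
Converting to energy: 0.8835425 amu × 931.49 MeV/amu = 823.011 MeV
Dividing by A = 105 gives 7.838 MeV per nucleon.

7.838 MeV/nucleon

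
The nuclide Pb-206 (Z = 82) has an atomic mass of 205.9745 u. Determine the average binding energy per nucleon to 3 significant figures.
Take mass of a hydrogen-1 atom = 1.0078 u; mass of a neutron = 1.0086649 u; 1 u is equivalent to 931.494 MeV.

Total constituent mass: 82 × 1.0078 + 124 × 1.0086649 = 207.7140476 u
The mass defect is 207.7140476 − 205.9745 = 1.7395476 u.
Binding energy = Δm·c² = 1.7395476 × 931.494 MeV/u = 1620.38 MeV
BE/A = 1620.38 MeV / 206 = 7.866 MeV/nucleon

7.87 MeV/nucleon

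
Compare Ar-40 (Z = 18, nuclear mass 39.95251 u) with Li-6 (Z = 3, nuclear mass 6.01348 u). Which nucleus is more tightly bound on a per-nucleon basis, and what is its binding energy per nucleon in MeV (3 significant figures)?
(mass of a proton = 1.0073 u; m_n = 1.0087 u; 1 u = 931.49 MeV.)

Ar-40: Σm = 18(1.0073) + 22(1.0087) = 40.3228 u; Δm = 0.37029 u; E_B = 344.92 MeV; E_B/A = 8.623 MeV
Li-6: Σm = 3(1.0073) + 3(1.0087) = 6.0480 u; Δm = 0.03452 u; E_B = 32.155 MeV; E_B/A = 5.359 MeV
Ar-40 has the higher binding energy per nucleon, so it is the more tightly bound nucleus.

Ar-40; 8.62 MeV/nucleon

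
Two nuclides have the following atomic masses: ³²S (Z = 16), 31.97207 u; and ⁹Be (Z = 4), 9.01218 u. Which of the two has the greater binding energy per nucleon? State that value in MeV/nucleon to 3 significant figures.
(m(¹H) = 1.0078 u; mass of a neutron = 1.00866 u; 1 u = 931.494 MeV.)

³²S; 8.48 MeV/nucleon

³²S: Σm = 16(1.0078) + 16(1.00866) = 32.26336 u; Δm = 0.29129 u; E_B = 271.33 MeV; E_B/A = 8.479 MeV
⁹Be: Σm = 4(1.0078) + 5(1.00866) = 9.07450 u; Δm = 0.06232 u; E_B = 58.051 MeV; E_B/A = 6.450 MeV
³²S has the higher binding energy per nucleon, so it is the more tightly bound nucleus.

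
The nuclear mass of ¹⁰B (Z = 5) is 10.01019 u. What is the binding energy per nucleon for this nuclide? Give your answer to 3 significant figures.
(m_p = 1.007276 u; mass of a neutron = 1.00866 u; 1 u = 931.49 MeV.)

Mass of separated nucleons = 5(1.007276) + 5(1.00866) = 5.036380 + 5.04330 = 10.079680 u
Δm = 10.079680 − 10.01019 = 0.069490 u
E_B = 0.069490 × 931.49 = 64.7292 MeV
Dividing by A = 10 gives 6.473 MeV per nucleon.

6.47 MeV/nucleon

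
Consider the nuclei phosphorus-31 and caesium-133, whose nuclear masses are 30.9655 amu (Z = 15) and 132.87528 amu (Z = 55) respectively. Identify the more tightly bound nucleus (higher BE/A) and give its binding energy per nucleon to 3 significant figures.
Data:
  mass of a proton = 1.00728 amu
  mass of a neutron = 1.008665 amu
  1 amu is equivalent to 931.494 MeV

phosphorus-31; 8.48 MeV/nucleon

phosphorus-31: Σm = 15(1.00728) + 16(1.008665) = 31.247840 amu; Δm = 0.282340 amu; E_B = 263.00 MeV; E_B/A = 8.484 MeV
caesium-133: Σm = 55(1.00728) + 78(1.008665) = 134.076270 amu; Δm = 1.200990 amu; E_B = 1118.7 MeV; E_B/A = 8.411 MeV
phosphorus-31 has the higher binding energy per nucleon, so it is the more tightly bound nucleus.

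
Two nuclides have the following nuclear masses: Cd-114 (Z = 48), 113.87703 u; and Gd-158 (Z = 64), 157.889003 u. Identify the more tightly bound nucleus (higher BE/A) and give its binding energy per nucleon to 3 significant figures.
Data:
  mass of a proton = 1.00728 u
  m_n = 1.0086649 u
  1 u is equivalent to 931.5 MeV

Cd-114; 8.53 MeV/nucleon

Cd-114: Σm = 48(1.00728) + 66(1.0086649) = 114.9213234 u; Δm = 1.0442934 u; E_B = 972.76 MeV; E_B/A = 8.533 MeV
Gd-158: Σm = 64(1.00728) + 94(1.0086649) = 159.2804206 u; Δm = 1.3914176 u; E_B = 1296.1 MeV; E_B/A = 8.203 MeV
Cd-114 has the higher binding energy per nucleon, so it is the more tightly bound nucleus.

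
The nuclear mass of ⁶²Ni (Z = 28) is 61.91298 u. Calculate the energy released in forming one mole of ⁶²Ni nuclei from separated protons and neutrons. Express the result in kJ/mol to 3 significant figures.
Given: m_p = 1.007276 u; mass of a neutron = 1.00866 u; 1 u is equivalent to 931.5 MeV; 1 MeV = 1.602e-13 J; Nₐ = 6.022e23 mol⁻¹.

5.26e+10 kJ/mol

The nucleus contains 28 protons and 62 − 28 = 34 neutrons.
Mass of separated nucleons = 28(1.007276) + 34(1.00866) = 28.203728 + 34.29444 = 62.498168 u
The mass defect is 62.498168 − 61.91298 = 0.585188 u.
Converting to energy: 0.585188 u × 931.5 MeV/u = 545.103 MeV
Per nucleus in joules: 545.103 MeV × 1.602e-13 J/MeV = 8.7326e-11 J
Per mole: 8.7326e-11 J × 6.022e23 mol⁻¹ = 5.2588e+13 J/mol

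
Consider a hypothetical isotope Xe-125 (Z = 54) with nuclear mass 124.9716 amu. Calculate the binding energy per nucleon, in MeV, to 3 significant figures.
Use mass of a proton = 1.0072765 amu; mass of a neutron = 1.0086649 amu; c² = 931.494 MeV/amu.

Total constituent mass: 54 × 1.0072765 + 71 × 1.0086649 = 126.0081389 amu
Δm = 126.0081389 − 124.9716 = 1.0365389 amu
Binding energy = Δm·c² = 1.0365389 × 931.494 MeV/amu = 965.530 MeV
BE/A = 965.530 MeV / 125 = 7.724 MeV/nucleon

7.72 MeV/nucleon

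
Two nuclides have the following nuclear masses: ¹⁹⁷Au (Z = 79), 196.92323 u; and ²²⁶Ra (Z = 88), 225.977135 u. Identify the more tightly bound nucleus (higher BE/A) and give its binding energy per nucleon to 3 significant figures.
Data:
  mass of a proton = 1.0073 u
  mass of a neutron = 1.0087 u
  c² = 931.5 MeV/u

¹⁹⁷Au; 7.94 MeV/nucleon

¹⁹⁷Au: Σm = 79(1.0073) + 118(1.0087) = 198.6033 u; Δm = 1.68007 u; E_B = 1565.0 MeV; E_B/A = 7.944 MeV
²²⁶Ra: Σm = 88(1.0073) + 138(1.0087) = 227.8430 u; Δm = 1.865865 u; E_B = 1738.1 MeV; E_B/A = 7.691 MeV
¹⁹⁷Au has the higher binding energy per nucleon, so it is the more tightly bound nucleus.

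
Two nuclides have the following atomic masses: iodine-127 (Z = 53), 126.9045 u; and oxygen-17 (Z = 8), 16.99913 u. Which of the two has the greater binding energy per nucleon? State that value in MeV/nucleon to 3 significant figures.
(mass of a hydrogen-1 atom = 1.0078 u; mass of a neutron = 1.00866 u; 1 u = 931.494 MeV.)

iodine-127: Σm = 53(1.0078) + 74(1.00866) = 128.05424 u; Δm = 1.14974 u; E_B = 1071.0 MeV; E_B/A = 8.433 MeV
oxygen-17: Σm = 8(1.0078) + 9(1.00866) = 17.14034 u; Δm = 0.14121 u; E_B = 131.536 MeV; E_B/A = 7.737 MeV
iodine-127 has the higher binding energy per nucleon, so it is the more tightly bound nucleus.

iodine-127; 8.43 MeV/nucleon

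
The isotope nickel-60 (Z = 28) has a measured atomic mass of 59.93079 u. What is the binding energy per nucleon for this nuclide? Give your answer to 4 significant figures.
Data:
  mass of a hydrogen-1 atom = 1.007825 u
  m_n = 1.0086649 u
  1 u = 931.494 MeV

The nucleus contains 28 protons and 60 − 28 = 32 neutrons.
Σm = 28·m(¹H) + 32·m_n = 28.219100 + 32.2772768 = 60.4963768 u
The mass defect is 60.4963768 − 59.93079 = 0.5655868 u.
E_B = 0.5655868 × 931.494 = 526.841 MeV
Per nucleon: 526.841 / 60 = 8.781 MeV

8.781 MeV/nucleon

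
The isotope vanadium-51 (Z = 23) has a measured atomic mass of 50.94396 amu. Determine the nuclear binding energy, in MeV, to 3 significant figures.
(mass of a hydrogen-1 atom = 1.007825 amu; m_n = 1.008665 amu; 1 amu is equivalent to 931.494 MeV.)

446 MeV

Σm = 23·m(¹H) + 28·m_n = 23.179975 + 28.242620 = 51.422595 amu
Mass defect Δm = 51.422595 − 50.94396 = 0.478635 amu
Converting to energy: 0.478635 amu × 931.494 MeV/amu = 445.846 MeV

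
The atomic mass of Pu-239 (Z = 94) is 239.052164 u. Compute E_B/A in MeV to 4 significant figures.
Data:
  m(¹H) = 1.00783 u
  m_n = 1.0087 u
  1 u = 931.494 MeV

Z = 94, so N = A − Z = 239 − 94 = 145.
Σm = 94·m(¹H) + 145·m_n = 94.73602 + 146.2615 = 240.99752 u
Mass defect Δm = 240.99752 − 239.052164 = 1.945356 u
Converting to energy: 1.945356 u × 931.494 MeV/u = 1812.09 MeV
Dividing by A = 239 gives 7.582 MeV per nucleon.

7.582 MeV/nucleon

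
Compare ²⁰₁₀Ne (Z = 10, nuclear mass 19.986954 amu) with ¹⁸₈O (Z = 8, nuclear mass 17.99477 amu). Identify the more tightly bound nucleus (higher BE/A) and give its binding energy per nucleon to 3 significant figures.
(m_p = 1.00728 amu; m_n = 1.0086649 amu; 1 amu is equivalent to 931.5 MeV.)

²⁰₁₀Ne; 8.03 MeV/nucleon

²⁰₁₀Ne: Σm = 10(1.00728) + 10(1.0086649) = 20.1594490 amu; Δm = 0.1724950 amu; E_B = 160.68 MeV; E_B/A = 8.034 MeV
¹⁸₈O: Σm = 8(1.00728) + 10(1.0086649) = 18.1448890 amu; Δm = 0.1501190 amu; E_B = 139.84 MeV; E_B/A = 7.769 MeV
²⁰₁₀Ne has the higher binding energy per nucleon, so it is the more tightly bound nucleus.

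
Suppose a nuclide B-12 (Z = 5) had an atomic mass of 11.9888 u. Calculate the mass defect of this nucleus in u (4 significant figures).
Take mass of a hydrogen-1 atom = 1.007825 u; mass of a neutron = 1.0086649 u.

0.1110 u

Mass of separated nucleons = 5(1.007825) + 7(1.0086649) = 5.039125 + 7.0606543 = 12.0997793 u
The mass defect is 12.0997793 − 11.9888 = 0.1109793 u.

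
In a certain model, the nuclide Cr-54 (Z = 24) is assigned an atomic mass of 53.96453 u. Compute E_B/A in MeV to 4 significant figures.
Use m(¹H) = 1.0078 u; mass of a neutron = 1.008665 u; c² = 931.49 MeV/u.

8.325 MeV/nucleon

The nucleus contains 24 protons and 54 − 24 = 30 neutrons.
Σm = 24·m(¹H) + 30·m_n = 24.1872 + 30.259950 = 54.447150 u
Mass defect Δm = 54.447150 − 53.96453 = 0.482620 u
E_B = 0.482620 × 931.49 = 449.556 MeV
BE/A = 449.556 MeV / 54 = 8.325 MeV/nucleon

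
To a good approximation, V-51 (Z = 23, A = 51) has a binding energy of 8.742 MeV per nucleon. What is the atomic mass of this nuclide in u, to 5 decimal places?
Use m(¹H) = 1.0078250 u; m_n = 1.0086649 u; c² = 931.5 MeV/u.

Total binding energy = 51 × 8.742 = 445.842 MeV
Mass defect = 445.842 MeV / (931.5 MeV/u) = 0.4786280 u
Constituent mass = 23(1.0078250) + 28(1.0086649) = 51.4225922 u
Atomic mass = 51.4225922 − 0.4786280 = 50.9439642 u ≈ 50.94396 u (to 5 decimal places)

50.94396 u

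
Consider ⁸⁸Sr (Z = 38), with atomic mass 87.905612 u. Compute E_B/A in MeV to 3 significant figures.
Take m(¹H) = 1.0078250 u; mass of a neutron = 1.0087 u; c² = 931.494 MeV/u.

Z = 38, so N = A − Z = 88 − 38 = 50.
Mass of separated nucleons = 38(1.0078250) + 50(1.0087) = 38.2973500 + 50.4350 = 88.7323500 u
Δm = 88.7323500 − 87.905612 = 0.8267380 u
E_B = 0.8267380 × 931.494 = 770.101 MeV
BE/A = 770.101 MeV / 88 = 8.751 MeV/nucleon

8.75 MeV/nucleon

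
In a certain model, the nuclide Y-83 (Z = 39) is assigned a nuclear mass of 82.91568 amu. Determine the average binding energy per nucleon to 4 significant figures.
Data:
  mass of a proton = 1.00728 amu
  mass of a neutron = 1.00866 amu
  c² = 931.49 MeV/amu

Σm = 39·m_p + 44·m_n = 39.28392 + 44.38104 = 83.66496 amu
The mass defect is 83.66496 − 82.91568 = 0.74928 amu.
Converting to energy: 0.74928 amu × 931.49 MeV/amu = 697.947 MeV
BE/A = 697.947 MeV / 83 = 8.409 MeV/nucleon

8.409 MeV/nucleon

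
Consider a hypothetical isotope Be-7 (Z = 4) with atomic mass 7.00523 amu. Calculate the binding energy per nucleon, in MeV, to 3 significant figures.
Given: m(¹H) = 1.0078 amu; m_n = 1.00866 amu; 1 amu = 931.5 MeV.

6.91 MeV/nucleon

The nucleus contains 4 protons and 7 − 4 = 3 neutrons.
Total constituent mass: 4 × 1.0078 + 3 × 1.00866 = 7.05718 amu
Δm = 7.05718 − 7.00523 = 0.05195 amu
E_B = 0.05195 × 931.5 = 48.3914 MeV
Per nucleon: 48.3914 / 7 = 6.913 MeV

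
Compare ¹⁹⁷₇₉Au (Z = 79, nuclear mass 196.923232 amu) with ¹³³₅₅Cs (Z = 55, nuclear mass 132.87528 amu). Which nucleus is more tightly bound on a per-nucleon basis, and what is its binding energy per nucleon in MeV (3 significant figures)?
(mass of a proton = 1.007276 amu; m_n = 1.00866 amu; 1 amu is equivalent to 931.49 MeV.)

¹⁹⁷₇₉Au: Σm = 79(1.007276) + 118(1.00866) = 198.596684 amu; Δm = 1.673452 amu; E_B = 1558.8 MeV; E_B/A = 7.913 MeV
¹³³₅₅Cs: Σm = 55(1.007276) + 78(1.00866) = 134.075660 amu; Δm = 1.200380 amu; E_B = 1118.1 MeV; E_B/A = 8.407 MeV
¹³³₅₅Cs has the higher binding energy per nucleon, so it is the more tightly bound nucleus.

¹³³₅₅Cs; 8.41 MeV/nucleon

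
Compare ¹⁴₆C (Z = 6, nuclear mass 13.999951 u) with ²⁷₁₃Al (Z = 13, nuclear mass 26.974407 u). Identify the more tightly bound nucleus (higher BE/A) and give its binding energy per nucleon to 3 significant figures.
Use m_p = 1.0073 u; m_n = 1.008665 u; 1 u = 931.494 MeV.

¹⁴₆C: Σm = 6(1.0073) + 8(1.008665) = 14.113120 u; Δm = 0.113169 u; E_B = 105.42 MeV; E_B/A = 7.530 MeV
²⁷₁₃Al: Σm = 13(1.0073) + 14(1.008665) = 27.216210 u; Δm = 0.241803 u; E_B = 225.24 MeV; E_B/A = 8.342 MeV
²⁷₁₃Al has the higher binding energy per nucleon, so it is the more tightly bound nucleus.

²⁷₁₃Al; 8.34 MeV/nucleon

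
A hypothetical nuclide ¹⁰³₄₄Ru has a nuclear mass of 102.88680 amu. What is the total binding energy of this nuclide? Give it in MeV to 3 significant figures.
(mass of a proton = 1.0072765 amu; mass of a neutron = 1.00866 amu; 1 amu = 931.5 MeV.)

Σm = 44·m_p + 59·m_n = 44.3201660 + 59.51094 = 103.8311060 amu
Δm = 103.8311060 − 102.88680 = 0.9443060 amu
Binding energy = Δm·c² = 0.9443060 × 931.5 MeV/amu = 879.621 MeV

880 MeV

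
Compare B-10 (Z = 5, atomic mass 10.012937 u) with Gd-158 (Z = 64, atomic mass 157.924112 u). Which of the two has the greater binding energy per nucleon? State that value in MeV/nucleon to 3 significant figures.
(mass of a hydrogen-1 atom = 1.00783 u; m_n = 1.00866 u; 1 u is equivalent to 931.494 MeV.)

B-10: Σm = 5(1.00783) + 5(1.00866) = 10.08245 u; Δm = 0.069513 u; E_B = 64.751 MeV; E_B/A = 6.475 MeV
Gd-158: Σm = 64(1.00783) + 94(1.00866) = 159.31516 u; Δm = 1.391048 u; E_B = 1295.8 MeV; E_B/A = 8.201 MeV
Gd-158 has the higher binding energy per nucleon, so it is the more tightly bound nucleus.

Gd-158; 8.20 MeV/nucleon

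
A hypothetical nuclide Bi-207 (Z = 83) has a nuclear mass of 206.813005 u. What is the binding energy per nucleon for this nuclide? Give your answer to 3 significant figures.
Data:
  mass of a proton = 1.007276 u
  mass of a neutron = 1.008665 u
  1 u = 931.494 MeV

With 83 protons and 124 neutrons (A = 207):
Σm = 83·m_p + 124·m_n = 83.603908 + 125.074460 = 208.678368 u
The mass defect is 208.678368 − 206.813005 = 1.865363 u.
Converting to energy: 1.865363 u × 931.494 MeV/u = 1737.57 MeV
Per nucleon: 1737.57 / 207 = 8.394 MeV

8.39 MeV/nucleon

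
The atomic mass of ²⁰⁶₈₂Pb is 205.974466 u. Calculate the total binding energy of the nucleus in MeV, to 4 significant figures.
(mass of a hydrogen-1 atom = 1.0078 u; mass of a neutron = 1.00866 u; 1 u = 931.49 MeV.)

Total constituent mass: 82 × 1.0078 + 124 × 1.00866 = 207.71344 u
Mass defect Δm = 207.71344 − 205.974466 = 1.738974 u
Binding energy = Δm·c² = 1.738974 × 931.49 MeV/u = 1619.84 MeV

1620 MeV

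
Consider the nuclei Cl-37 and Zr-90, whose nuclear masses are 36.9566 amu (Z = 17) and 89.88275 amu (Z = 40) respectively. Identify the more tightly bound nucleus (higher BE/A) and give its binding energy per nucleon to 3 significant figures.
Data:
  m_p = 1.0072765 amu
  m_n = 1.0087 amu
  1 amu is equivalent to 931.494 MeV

Cl-37: Σm = 17(1.0072765) + 20(1.0087) = 37.2977005 amu; Δm = 0.3411005 amu; E_B = 317.73 MeV; E_B/A = 8.587 MeV
Zr-90: Σm = 40(1.0072765) + 50(1.0087) = 90.7260600 amu; Δm = 0.8433100 amu; E_B = 785.54 MeV; E_B/A = 8.728 MeV
Zr-90 has the higher binding energy per nucleon, so it is the more tightly bound nucleus.

Zr-90; 8.73 MeV/nucleon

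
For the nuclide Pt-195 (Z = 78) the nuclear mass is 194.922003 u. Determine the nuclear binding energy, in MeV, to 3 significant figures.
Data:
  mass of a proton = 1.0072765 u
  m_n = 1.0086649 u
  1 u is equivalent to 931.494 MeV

1550 MeV

Total constituent mass: 78 × 1.0072765 + 117 × 1.0086649 = 196.5813603 u
The mass defect is 196.5813603 − 194.922003 = 1.6593573 u.
Converting to energy: 1.6593573 u × 931.494 MeV/u = 1545.68 MeV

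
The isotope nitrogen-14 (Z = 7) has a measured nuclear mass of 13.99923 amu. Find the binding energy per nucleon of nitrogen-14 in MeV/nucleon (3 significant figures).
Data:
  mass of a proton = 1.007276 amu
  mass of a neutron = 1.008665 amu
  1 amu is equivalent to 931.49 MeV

7.48 MeV/nucleon

With 7 protons and 7 neutrons (A = 14):
Total constituent mass: 7 × 1.007276 + 7 × 1.008665 = 14.111587 amu
Mass defect Δm = 14.111587 − 13.99923 = 0.112357 amu
Binding energy = Δm·c² = 0.112357 × 931.49 MeV/amu = 104.659 MeV
Per nucleon: 104.659 / 14 = 7.476 MeV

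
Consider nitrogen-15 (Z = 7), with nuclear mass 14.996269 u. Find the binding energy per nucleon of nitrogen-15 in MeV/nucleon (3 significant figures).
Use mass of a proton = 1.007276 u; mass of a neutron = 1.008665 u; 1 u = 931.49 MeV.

7.70 MeV/nucleon

Σm = 7·m_p + 8·m_n = 7.050932 + 8.069320 = 15.120252 u
Mass defect Δm = 15.120252 − 14.996269 = 0.123983 u
Binding energy = Δm·c² = 0.123983 × 931.49 MeV/u = 115.489 MeV
Dividing by A = 15 gives 7.699 MeV per nucleon.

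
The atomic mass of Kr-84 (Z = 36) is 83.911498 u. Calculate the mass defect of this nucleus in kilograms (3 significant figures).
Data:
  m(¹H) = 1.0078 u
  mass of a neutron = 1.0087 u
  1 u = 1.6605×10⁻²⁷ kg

1.31e-27 kg

Total constituent mass: 36 × 1.0078 + 48 × 1.0087 = 84.6984 u
Mass defect Δm = 84.6984 − 83.911498 = 0.786902 u
In SI units: 0.786902 u × 1.6605×10⁻²⁷ kg/u = 1.3067e-27 kg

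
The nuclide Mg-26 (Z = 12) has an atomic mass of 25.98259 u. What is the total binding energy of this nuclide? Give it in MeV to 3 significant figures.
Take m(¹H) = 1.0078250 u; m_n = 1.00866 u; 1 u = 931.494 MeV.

Z = 12, so N = A − Z = 26 − 12 = 14.
Total constituent mass: 12 × 1.0078250 + 14 × 1.00866 = 26.2151400 u
Mass defect Δm = 26.2151400 − 25.98259 = 0.2325500 u
Converting to energy: 0.2325500 u × 931.494 MeV/u = 216.619 MeV

217 MeV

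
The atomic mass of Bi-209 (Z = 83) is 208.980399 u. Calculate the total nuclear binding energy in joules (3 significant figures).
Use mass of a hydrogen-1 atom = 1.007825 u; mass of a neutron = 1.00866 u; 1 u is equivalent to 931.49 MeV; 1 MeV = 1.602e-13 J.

Mass of separated nucleons = 83(1.007825) + 126(1.00866) = 83.649475 + 127.09116 = 210.740635 u
The mass defect is 210.740635 − 208.980399 = 1.760236 u.
Converting to energy: 1.760236 u × 931.49 MeV/u = 1639.64 MeV
In joules: 1639.64 MeV × 1.602e-13 J/MeV = 2.6267e-10 J

2.63e-10 J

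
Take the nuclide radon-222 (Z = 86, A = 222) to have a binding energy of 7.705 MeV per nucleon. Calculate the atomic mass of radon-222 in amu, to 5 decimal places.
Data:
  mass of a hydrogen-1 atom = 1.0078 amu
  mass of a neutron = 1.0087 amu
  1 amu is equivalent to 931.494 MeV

222.01769 amu

Total binding energy = 222 × 7.705 = 1710.510 MeV
Mass defect = 1710.510 MeV / (931.494 MeV/amu) = 1.8363081 amu
Constituent mass = 86(1.0078) + 136(1.0087) = 223.8540 amu
Atomic mass = 223.8540 − 1.8363081 = 222.0176919 amu ≈ 222.01769 amu (to 5 decimal places)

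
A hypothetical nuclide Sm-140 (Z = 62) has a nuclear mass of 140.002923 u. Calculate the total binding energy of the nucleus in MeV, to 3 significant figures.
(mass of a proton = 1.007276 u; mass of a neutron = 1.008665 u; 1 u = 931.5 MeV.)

1050 MeV

With 62 protons and 78 neutrons (A = 140):
Mass of separated nucleons = 62(1.007276) + 78(1.008665) = 62.451112 + 78.675870 = 141.126982 u
The mass defect is 141.126982 − 140.002923 = 1.124059 u.
Converting to energy: 1.124059 u × 931.5 MeV/u = 1047.06 MeV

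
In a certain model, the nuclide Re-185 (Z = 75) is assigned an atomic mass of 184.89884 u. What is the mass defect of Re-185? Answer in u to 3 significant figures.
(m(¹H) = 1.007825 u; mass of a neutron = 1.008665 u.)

Mass of separated nucleons = 75(1.007825) + 110(1.008665) = 75.586875 + 110.953150 = 186.540025 u
Δm = 186.540025 − 184.89884 = 1.641185 u

1.64 u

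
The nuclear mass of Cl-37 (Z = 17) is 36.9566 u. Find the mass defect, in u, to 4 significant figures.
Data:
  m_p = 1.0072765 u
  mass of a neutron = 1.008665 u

0.3404 u

Z = 17, so N = A − Z = 37 − 17 = 20.
Σm = 17·m_p + 20·m_n = 17.1237005 + 20.173300 = 37.2970005 u
Δm = 37.2970005 − 36.9566 = 0.3404005 u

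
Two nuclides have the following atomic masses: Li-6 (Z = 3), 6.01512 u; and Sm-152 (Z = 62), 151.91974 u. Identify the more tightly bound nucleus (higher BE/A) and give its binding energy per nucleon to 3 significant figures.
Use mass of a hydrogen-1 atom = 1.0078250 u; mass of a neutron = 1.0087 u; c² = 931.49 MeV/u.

Li-6: Σm = 3(1.0078250) + 3(1.0087) = 6.0495750 u; Δm = 0.0344550 u; E_B = 32.094 MeV; E_B/A = 5.349 MeV
Sm-152: Σm = 62(1.0078250) + 90(1.0087) = 153.2681500 u; Δm = 1.3484100 u; E_B = 1256.0 MeV; E_B/A = 8.263 MeV
Sm-152 has the higher binding energy per nucleon, so it is the more tightly bound nucleus.

Sm-152; 8.26 MeV/nucleon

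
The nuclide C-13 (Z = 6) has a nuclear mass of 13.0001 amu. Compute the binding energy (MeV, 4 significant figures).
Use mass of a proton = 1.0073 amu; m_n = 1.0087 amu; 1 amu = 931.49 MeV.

97.43 MeV

With 6 protons and 7 neutrons (A = 13):
Σm = 6·m_p + 7·m_n = 6.0438 + 7.0609 = 13.1047 amu
Mass defect Δm = 13.1047 − 13.0001 = 0.1046 amu
Binding energy = Δm·c² = 0.1046 × 931.49 MeV/amu = 97.4339 MeV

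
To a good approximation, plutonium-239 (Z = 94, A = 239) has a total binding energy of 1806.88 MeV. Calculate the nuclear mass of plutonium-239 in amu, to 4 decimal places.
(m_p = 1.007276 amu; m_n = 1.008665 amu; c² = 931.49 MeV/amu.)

Mass defect = 1806.88 MeV / (931.49 MeV/amu) = 1.939774 amu
Constituent mass = 94(1.007276) + 145(1.008665) = 240.940369 amu
Nuclear mass = 240.940369 − 1.939774 = 239.000595 amu ≈ 239.0006 amu (to 4 decimal places)

239.0006 amu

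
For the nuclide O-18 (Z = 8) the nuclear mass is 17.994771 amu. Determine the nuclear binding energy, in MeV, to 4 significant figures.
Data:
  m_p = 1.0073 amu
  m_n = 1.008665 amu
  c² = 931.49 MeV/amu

140.0 MeV

With 8 protons and 10 neutrons (A = 18):
Total constituent mass: 8 × 1.0073 + 10 × 1.008665 = 18.145050 amu
Δm = 18.145050 − 17.994771 = 0.150279 amu
E_B = 0.150279 × 931.49 = 139.983 MeV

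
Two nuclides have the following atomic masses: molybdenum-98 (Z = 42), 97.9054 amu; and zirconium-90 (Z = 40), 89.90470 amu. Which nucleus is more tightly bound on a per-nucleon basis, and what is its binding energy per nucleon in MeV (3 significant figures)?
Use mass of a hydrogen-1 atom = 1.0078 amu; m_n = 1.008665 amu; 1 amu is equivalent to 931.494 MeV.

zirconium-90; 8.70 MeV/nucleon

molybdenum-98: Σm = 42(1.0078) + 56(1.008665) = 98.812840 amu; Δm = 0.907440 amu; E_B = 845.27 MeV; E_B/A = 8.625 MeV
zirconium-90: Σm = 40(1.0078) + 50(1.008665) = 90.745250 amu; Δm = 0.840550 amu; E_B = 782.97 MeV; E_B/A = 8.700 MeV
zirconium-90 has the higher binding energy per nucleon, so it is the more tightly bound nucleus.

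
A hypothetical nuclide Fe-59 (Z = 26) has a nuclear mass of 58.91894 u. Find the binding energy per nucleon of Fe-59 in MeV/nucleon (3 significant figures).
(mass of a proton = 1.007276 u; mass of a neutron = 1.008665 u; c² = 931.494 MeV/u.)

8.78 MeV/nucleon

With 26 protons and 33 neutrons (A = 59):
Mass of separated nucleons = 26(1.007276) + 33(1.008665) = 26.189176 + 33.285945 = 59.475121 u
Mass defect Δm = 59.475121 − 58.91894 = 0.556181 u
Converting to energy: 0.556181 u × 931.494 MeV/u = 518.079 MeV
Dividing by A = 59 gives 8.781 MeV per nucleon.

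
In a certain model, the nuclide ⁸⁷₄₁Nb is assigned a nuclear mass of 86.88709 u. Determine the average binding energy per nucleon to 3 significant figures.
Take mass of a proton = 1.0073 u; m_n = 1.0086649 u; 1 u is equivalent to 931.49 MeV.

8.68 MeV/nucleon

The nucleus contains 41 protons and 87 − 41 = 46 neutrons.
Σm = 41·m_p + 46·m_n = 41.2993 + 46.3985854 = 87.6978854 u
Δm = 87.6978854 − 86.88709 = 0.8107954 u
E_B = 0.8107954 × 931.49 = 755.248 MeV
BE/A = 755.248 MeV / 87 = 8.681 MeV/nucleon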